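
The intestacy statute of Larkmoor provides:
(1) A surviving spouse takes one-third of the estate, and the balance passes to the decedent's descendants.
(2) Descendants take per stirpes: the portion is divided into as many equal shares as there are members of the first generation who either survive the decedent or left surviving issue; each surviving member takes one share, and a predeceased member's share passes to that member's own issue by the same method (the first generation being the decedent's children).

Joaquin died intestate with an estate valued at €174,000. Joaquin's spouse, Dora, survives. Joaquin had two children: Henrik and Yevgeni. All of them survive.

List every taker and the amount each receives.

Dora: €58,000; Henrik: €58,000; Yevgeni: €58,000

Dora takes one-third of €174,000 = €58,000. The remaining €116,000 passes to the descendants.
The descendants' portion (€116,000) is divided into 2 shares of €58,000: Henrik and Yevgeni each take €58,000.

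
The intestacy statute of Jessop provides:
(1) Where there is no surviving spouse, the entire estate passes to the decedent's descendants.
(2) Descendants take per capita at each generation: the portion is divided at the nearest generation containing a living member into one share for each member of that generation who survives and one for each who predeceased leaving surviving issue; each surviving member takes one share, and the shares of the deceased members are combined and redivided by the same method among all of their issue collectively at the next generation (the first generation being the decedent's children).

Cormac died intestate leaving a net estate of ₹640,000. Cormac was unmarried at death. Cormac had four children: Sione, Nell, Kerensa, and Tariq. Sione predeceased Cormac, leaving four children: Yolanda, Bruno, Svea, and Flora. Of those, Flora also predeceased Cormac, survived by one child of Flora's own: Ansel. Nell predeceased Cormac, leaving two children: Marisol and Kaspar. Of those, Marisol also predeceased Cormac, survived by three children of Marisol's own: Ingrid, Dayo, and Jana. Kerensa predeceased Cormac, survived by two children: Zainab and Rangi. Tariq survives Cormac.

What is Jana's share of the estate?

The entire ₹640,000 passes to the descendants.
That amount (₹640,000) is divided at the children's generation into 4 shares of ₹160,000. Tariq takes ₹160,000. The 3 shares of the deceased (Sione, Nell, and Kerensa) are combined into a pool of ₹480,000.
That pool (₹480,000) is divided at the grandchildren's generation into 8 shares of ₹60,000. Yolanda, Bruno, Svea, Kaspar, Zainab, and Rangi each take ₹60,000. The 2 shares of the deceased (Flora and Marisol) are combined into a pool of ₹120,000.
That pool (₹120,000) is divided at the great-grandchildren's generation equally among Ansel, Ingrid, Dayo, and Jana: ₹30,000 each.

Jana receives ₹30,000.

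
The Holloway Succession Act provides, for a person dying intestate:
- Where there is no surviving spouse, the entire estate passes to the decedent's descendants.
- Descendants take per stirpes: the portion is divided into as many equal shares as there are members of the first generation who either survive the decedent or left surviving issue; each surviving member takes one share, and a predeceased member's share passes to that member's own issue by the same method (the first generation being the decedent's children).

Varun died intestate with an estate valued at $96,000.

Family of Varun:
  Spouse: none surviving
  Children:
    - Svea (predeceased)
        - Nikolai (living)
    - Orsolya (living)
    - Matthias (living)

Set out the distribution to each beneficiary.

The entire $96,000 passes to the descendants.
That amount ($96,000) is divided into 3 shares of $32,000: Orsolya and Matthias each take $32,000; Svea's $32,000 share passes to Svea's issue.
Svea's share ($32,000) passes entirely to Nikolai.

Nikolai: $32,000; Orsolya: $32,000; Matthias: $32,000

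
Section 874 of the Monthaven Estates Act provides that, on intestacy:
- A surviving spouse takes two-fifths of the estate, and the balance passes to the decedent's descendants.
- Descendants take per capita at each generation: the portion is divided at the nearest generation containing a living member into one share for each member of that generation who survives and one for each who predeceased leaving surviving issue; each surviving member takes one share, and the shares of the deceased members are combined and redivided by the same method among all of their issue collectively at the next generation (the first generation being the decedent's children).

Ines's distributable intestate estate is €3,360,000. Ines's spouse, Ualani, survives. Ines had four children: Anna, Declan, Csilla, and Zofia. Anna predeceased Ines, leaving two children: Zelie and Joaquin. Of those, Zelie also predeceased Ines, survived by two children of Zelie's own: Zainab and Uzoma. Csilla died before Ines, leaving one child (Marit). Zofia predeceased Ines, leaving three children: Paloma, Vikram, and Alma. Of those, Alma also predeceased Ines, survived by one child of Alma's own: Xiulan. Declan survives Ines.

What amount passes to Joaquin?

Joaquin receives €252,000.

Ualani takes two-fifths of €3,360,000 = €1,344,000. The remaining €2,016,000 passes to the descendants.
The descendants' portion (€2,016,000) is divided at the children's generation into 4 shares of €504,000. Declan takes €504,000. The 3 shares of the deceased (Anna, Csilla, and Zofia) are combined into a pool of €1,512,000.
That pool (€1,512,000) is divided at the grandchildren's generation into 6 shares of €252,000. Joaquin, Marit, Paloma, and Vikram each take €252,000. The 2 shares of the deceased (Zelie and Alma) are combined into a pool of €504,000.
That pool (€504,000) is divided at the great-grandchildren's generation equally among Zainab, Uzoma, and Xiulan: €168,000 each.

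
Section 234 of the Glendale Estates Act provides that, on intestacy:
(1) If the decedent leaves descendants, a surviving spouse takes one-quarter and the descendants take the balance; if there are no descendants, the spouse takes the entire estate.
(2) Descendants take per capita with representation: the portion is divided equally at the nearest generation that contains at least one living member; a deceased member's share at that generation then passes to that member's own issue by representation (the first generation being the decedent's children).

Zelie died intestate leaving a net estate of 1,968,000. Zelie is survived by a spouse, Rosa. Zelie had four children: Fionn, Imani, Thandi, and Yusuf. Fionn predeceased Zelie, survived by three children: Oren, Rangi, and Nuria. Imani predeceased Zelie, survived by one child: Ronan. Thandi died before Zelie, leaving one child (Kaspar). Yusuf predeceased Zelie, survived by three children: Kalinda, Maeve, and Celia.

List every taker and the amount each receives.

Rosa: 492,000; Oren: 184,500; Rangi: 184,500; Nuria: 184,500; Ronan: 184,500; Kaspar: 184,500; Kalinda: 184,500; Maeve: 184,500; Celia: 184,500

Rosa takes one-quarter of 1,968,000 = 492,000. The remaining 1,476,000 passes to the descendants.
No child survives, so the initial division is made at the grandchildren's generation.
The descendants' portion (1,476,000) is divided into 8 shares of 184,500: Oren, Rangi, Nuria, Ronan, Kaspar, Kalinda, Maeve, and Celia each take 184,500.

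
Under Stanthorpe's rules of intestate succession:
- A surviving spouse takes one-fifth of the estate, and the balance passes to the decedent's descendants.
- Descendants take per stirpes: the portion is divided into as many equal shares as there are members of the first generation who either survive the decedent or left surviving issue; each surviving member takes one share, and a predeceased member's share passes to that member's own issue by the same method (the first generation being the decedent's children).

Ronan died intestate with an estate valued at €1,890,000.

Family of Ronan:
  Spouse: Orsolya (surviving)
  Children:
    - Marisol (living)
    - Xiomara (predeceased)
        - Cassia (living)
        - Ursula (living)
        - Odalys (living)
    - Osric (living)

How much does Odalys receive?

Odalys receives €168,000.

Orsolya takes one-fifth of €1,890,000 = €378,000. The remaining €1,512,000 passes to the descendants.
The descendants' portion (€1,512,000) is divided into 3 shares of €504,000: Marisol and Osric each take €504,000; Xiomara's €504,000 share passes to Xiomara's issue.
Xiomara's share (€504,000) is divided into 3 shares of €168,000: Cassia, Ursula, and Odalys each take €168,000.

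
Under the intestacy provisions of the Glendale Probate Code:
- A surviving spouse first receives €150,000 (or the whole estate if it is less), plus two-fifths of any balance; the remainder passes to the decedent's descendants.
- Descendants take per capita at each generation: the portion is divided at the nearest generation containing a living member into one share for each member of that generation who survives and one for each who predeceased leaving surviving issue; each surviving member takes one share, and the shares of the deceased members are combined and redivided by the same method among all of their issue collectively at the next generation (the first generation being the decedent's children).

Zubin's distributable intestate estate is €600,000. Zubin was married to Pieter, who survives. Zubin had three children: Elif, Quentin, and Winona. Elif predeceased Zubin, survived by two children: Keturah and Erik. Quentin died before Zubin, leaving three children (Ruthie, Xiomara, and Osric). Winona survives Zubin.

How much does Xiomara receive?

Pieter first takes €150,000, leaving a balance of €450,000. Pieter then takes two-fifths of the balance (€180,000), for a total of €330,000. The remaining €270,000 passes to the descendants.
The descendants' portion (€270,000) is divided at the children's generation into 3 shares of €90,000. Winona takes €90,000. The 2 shares of the deceased (Elif and Quentin) are combined into a pool of €180,000.
That pool (€180,000) is divided at the grandchildren's generation equally among Keturah, Erik, Ruthie, Xiomara, and Osric: €36,000 each.

Xiomara receives €36,000.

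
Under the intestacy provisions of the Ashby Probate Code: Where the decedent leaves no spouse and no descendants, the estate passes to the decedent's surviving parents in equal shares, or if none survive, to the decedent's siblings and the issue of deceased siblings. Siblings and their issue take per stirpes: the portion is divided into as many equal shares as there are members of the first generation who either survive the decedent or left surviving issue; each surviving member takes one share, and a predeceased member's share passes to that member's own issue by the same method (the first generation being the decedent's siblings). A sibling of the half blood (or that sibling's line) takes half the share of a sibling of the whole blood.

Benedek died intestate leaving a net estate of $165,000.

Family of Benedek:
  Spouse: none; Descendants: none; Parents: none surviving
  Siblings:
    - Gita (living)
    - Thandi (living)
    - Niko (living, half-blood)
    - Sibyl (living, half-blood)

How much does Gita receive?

The entire $165,000 passes to the siblings and their issue.
Counting each half-blood sibling's line as half a unit, there are 3 units in $165,000, so one unit is $55,000. Whole-blood lines (Gita and Thandi) take $55,000 each; half-blood lines (Niko and Sibyl) take $27,500 each.

Gita receives $55,000.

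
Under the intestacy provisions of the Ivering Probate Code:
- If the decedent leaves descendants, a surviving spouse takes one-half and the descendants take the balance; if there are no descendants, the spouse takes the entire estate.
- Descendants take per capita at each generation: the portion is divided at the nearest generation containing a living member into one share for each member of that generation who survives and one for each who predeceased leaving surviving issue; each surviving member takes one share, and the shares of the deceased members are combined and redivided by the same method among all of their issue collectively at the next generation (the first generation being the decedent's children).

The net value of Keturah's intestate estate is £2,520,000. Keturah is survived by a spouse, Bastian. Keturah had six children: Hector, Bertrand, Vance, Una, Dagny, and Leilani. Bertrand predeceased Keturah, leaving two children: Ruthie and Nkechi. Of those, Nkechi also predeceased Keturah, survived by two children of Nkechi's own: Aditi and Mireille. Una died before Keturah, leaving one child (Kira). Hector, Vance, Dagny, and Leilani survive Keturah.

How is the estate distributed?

Bastian takes one-half of £2,520,000 = £1,260,000. The remaining £1,260,000 passes to the descendants.
The descendants' portion (£1,260,000) is divided at the children's generation into 6 shares of £210,000. Hector, Vance, Dagny, and Leilani each take £210,000. The 2 shares of the deceased (Bertrand and Una) are combined into a pool of £420,000.
That pool (£420,000) is divided at the grandchildren's generation into 3 shares of £140,000. Ruthie and Kira each take £140,000. The remaining share for the deceased Nkechi (£140,000) is carried to the next generation.
That pool (£140,000) is divided at the great-grandchildren's generation equally among Aditi and Mireille: £70,000 each.

Bastian: £1,260,000; Hector: £210,000; Ruthie: £140,000; Aditi: £70,000; Mireille: £70,000; Vance: £210,000; Kira: £140,000; Dagny: £210,000; Leilani: £210,000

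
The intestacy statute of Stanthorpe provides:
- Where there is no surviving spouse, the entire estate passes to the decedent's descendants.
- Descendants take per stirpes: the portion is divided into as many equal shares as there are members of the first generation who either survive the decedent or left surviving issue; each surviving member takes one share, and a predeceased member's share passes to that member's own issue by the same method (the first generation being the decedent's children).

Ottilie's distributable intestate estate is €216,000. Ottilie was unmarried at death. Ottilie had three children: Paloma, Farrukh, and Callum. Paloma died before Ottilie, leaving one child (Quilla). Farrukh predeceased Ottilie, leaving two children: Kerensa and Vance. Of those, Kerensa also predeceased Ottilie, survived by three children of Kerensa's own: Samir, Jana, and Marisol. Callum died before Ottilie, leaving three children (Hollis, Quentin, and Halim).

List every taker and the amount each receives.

The entire €216,000 passes to the descendants.
That amount (€216,000) is divided into 3 shares of €72,000: Paloma's €72,000 share passes to Paloma's issue; Farrukh's €72,000 share passes to Farrukh's issue; Callum's €72,000 share passes to Callum's issue.
Paloma's share (€72,000) passes entirely to Quilla.
Farrukh's share (€72,000) is divided into 2 shares of €36,000: Vance takes €36,000; Kerensa's €36,000 share passes to Kerensa's issue.
Kerensa's share (€36,000) is divided into 3 shares of €12,000: Samir, Jana, and Marisol each take €12,000.
Callum's share (€72,000) is divided into 3 shares of €24,000: Hollis, Quentin, and Halim each take €24,000.

Quilla: €72,000; Samir: €12,000; Jana: €12,000; Marisol: €12,000; Vance: €36,000; Hollis: €24,000; Quentin: €24,000; Halim: €24,000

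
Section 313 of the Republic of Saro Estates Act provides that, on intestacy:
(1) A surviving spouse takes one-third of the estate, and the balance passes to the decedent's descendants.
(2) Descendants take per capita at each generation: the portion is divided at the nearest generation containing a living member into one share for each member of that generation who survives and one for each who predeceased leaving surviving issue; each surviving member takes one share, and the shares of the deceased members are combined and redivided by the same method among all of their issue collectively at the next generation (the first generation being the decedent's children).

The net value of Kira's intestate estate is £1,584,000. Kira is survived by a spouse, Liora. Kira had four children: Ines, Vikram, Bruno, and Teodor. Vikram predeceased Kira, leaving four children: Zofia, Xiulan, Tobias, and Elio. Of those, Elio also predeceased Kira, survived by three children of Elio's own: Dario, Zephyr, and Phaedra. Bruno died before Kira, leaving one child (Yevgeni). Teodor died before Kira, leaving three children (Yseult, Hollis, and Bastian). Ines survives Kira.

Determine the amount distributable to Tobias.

Liora takes one-third of £1,584,000 = £528,000. The remaining £1,056,000 passes to the descendants.
The descendants' portion (£1,056,000) is divided at the children's generation into 4 shares of £264,000. Ines takes £264,000. The 3 shares of the deceased (Vikram, Bruno, and Teodor) are combined into a pool of £792,000.
That pool (£792,000) is divided at the grandchildren's generation into 8 shares of £99,000. Zofia, Xiulan, Tobias, Yevgeni, Yseult, Hollis, and Bastian each take £99,000. The remaining share for the deceased Elio (£99,000) is carried to the next generation.
That pool (£99,000) is divided at the great-grandchildren's generation equally among Dario, Zephyr, and Phaedra: £33,000 each.

Tobias receives £99,000.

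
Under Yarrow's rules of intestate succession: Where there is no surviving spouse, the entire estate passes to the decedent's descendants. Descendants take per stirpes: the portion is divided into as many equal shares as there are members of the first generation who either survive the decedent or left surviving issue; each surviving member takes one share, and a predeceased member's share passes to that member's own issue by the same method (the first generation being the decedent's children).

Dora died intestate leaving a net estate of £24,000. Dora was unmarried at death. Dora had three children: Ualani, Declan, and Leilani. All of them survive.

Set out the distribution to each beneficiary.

Ualani: £8,000; Declan: £8,000; Leilani: £8,000

The entire £24,000 passes to the descendants.
That amount (£24,000) is divided into 3 shares of £8,000: Ualani, Declan, and Leilani each take £8,000.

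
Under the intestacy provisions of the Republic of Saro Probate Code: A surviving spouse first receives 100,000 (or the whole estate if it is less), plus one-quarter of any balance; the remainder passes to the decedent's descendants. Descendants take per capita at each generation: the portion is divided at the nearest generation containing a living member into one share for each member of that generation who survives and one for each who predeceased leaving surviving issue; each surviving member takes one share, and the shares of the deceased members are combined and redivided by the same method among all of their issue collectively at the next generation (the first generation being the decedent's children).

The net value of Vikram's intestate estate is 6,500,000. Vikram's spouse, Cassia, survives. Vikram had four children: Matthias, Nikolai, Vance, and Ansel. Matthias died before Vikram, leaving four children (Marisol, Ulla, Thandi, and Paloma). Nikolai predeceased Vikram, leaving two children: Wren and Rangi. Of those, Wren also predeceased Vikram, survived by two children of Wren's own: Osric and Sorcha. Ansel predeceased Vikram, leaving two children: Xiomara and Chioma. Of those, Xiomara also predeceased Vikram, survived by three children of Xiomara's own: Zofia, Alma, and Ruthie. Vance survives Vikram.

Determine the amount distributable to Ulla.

Ulla receives 450,000.

Cassia first takes 100,000, leaving a balance of 6,400,000. Cassia then takes one-quarter of the balance (1,600,000), for a total of 1,700,000. The remaining 4,800,000 passes to the descendants.
The descendants' portion (4,800,000) is divided at the children's generation into 4 shares of 1,200,000. Vance takes 1,200,000. The 3 shares of the deceased (Matthias, Nikolai, and Ansel) are combined into a pool of 3,600,000.
That pool (3,600,000) is divided at the grandchildren's generation into 8 shares of 450,000. Marisol, Ulla, Thandi, Paloma, Rangi, and Chioma each take 450,000. The 2 shares of the deceased (Wren and Xiomara) are combined into a pool of 900,000.
That pool (900,000) is divided at the great-grandchildren's generation equally among Osric, Sorcha, Zofia, Alma, and Ruthie: 180,000 each.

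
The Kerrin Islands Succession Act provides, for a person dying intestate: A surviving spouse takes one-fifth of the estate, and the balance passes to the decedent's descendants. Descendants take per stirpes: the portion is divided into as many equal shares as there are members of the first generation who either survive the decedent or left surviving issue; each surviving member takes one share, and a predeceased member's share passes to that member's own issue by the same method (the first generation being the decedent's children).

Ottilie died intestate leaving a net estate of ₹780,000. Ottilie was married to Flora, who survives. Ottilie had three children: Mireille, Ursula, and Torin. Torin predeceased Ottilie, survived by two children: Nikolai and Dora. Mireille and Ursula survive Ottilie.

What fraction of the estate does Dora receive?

Flora takes one-fifth of ₹780,000 = ₹156,000. The remaining ₹624,000 passes to the descendants.
The descendants' portion (₹624,000) is divided into 3 shares of ₹208,000: Mireille and Ursula each take ₹208,000; Torin's ₹208,000 share passes to Torin's issue.
Torin's share (₹208,000) is divided into 2 shares of ₹104,000: Nikolai and Dora each take ₹104,000.

Dora receives 2/15 of the estate.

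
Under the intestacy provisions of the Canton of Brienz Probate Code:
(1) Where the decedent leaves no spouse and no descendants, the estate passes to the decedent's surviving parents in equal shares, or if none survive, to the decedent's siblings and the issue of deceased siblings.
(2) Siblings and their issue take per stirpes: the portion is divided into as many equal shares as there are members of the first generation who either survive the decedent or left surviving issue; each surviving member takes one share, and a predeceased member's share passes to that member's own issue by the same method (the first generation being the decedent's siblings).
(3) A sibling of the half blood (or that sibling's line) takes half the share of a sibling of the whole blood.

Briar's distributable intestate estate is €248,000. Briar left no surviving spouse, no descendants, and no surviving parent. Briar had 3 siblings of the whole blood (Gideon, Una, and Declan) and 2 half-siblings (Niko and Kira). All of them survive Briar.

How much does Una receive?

The entire €248,000 passes to the siblings and their issue.
Counting each half-blood sibling's line as half a unit, there are 4 units in €248,000, so one unit is €62,000. Whole-blood lines (Gideon, Una, and Declan) take €62,000 each; half-blood lines (Niko and Kira) take €31,000 each.

Una receives €62,000.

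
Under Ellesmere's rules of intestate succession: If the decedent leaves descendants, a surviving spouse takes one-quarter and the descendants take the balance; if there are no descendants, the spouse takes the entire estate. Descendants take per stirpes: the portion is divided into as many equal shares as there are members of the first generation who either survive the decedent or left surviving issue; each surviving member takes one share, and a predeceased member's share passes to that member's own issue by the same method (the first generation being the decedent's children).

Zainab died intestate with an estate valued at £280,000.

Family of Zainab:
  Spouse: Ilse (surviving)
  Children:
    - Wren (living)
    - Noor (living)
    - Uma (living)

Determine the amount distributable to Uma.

Ilse takes one-quarter of £280,000 = £70,000. The remaining £210,000 passes to the descendants.
The descendants' portion (£210,000) is divided into 3 shares of £70,000: Wren, Noor, and Uma each take £70,000.

Uma receives £70,000.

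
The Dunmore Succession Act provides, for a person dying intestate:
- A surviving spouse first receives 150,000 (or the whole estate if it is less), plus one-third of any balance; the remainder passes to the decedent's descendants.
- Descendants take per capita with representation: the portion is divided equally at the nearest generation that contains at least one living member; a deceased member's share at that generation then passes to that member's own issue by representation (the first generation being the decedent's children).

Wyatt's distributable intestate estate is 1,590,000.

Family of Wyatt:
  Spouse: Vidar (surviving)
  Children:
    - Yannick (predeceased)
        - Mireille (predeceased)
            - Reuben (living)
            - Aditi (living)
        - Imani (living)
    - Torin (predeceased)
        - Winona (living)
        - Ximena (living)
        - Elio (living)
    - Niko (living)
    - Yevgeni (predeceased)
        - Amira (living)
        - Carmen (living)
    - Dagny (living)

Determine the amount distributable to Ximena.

Vidar first takes 150,000, leaving a balance of 1,440,000. Vidar then takes one-third of the balance (480,000), for a total of 630,000. The remaining 960,000 passes to the descendants.
The descendants' portion (960,000) is divided into 5 shares of 192,000: Niko and Dagny each take 192,000; Yannick's 192,000 share passes to Yannick's issue; Torin's 192,000 share passes to Torin's issue; Yevgeni's 192,000 share passes to Yevgeni's issue.
Yannick's share (192,000) is divided into 2 shares of 96,000: Imani takes 96,000; Mireille's 96,000 share passes to Mireille's issue.
Mireille's share (96,000) is divided into 2 shares of 48,000: Reuben and Aditi each take 48,000.
Torin's share (192,000) is divided into 3 shares of 64,000: Winona, Ximena, and Elio each take 64,000.
Yevgeni's share (192,000) is divided into 2 shares of 96,000: Amira and Carmen each take 96,000.

Ximena receives 64,000.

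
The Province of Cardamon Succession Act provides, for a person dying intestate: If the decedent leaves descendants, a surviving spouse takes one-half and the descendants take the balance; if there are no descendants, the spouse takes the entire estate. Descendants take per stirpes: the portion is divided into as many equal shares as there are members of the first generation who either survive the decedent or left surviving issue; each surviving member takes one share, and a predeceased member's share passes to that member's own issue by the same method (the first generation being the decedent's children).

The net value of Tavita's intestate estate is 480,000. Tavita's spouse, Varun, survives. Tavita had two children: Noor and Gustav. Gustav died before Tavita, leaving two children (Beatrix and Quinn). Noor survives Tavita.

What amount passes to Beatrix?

Beatrix receives 60,000.

Varun takes one-half of 480,000 = 240,000. The remaining 240,000 passes to the descendants.
The descendants' portion (240,000) is divided into 2 shares of 120,000: Noor takes 120,000; Gustav's 120,000 share passes to Gustav's issue.
Gustav's share (120,000) is divided into 2 shares of 60,000: Beatrix and Quinn each take 60,000.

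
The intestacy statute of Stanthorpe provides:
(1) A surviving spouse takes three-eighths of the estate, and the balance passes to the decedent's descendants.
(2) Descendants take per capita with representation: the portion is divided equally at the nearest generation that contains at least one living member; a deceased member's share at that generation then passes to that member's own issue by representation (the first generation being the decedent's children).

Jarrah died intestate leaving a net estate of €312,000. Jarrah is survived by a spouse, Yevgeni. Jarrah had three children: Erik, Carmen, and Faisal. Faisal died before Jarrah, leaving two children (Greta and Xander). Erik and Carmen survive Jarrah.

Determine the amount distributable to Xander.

Xander receives €32,500.

Yevgeni takes three-eighths of €312,000 = €117,000. The remaining €195,000 passes to the descendants.
The descendants' portion (€195,000) is divided into 3 shares of €65,000: Erik and Carmen each take €65,000; Faisal's €65,000 share passes to Faisal's issue.
Faisal's share (€65,000) is divided into 2 shares of €32,500: Greta and Xander each take €32,500.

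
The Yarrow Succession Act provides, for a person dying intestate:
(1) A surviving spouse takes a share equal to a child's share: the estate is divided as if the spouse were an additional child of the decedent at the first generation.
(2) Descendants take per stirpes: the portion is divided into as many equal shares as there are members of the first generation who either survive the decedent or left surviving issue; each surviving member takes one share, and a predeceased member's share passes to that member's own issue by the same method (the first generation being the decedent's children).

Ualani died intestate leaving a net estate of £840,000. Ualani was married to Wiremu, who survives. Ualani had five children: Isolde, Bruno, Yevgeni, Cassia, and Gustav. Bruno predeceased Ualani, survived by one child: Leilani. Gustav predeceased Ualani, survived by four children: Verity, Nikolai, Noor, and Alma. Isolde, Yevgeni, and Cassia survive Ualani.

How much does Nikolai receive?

Nikolai receives £35,000.

The spouse counts as an additional share at the children's level, so there are 6 primary shares of £140,000. Wiremu takes one such share (£140,000).
The children's combined portion (£700,000) is divided into 5 shares of £140,000: Isolde, Yevgeni, and Cassia each take £140,000; Bruno's £140,000 share passes to Bruno's issue; Gustav's £140,000 share passes to Gustav's issue.
Bruno's share (£140,000) passes entirely to Leilani.
Gustav's share (£140,000) is divided into 4 shares of £35,000: Verity, Nikolai, Noor, and Alma each take £35,000.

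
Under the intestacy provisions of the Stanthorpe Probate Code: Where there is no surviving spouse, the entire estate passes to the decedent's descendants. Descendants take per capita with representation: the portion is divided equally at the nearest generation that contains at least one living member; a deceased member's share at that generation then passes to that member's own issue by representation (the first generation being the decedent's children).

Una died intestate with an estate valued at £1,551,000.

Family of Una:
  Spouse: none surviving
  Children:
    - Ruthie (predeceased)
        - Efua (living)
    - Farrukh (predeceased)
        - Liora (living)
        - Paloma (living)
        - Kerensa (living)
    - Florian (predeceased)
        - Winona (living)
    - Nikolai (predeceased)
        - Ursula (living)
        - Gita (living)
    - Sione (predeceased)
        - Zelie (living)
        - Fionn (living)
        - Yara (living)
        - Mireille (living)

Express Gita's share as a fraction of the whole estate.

The entire £1,551,000 passes to the descendants.
No child survives, so the initial division is made at the grandchildren's generation.
That amount (£1,551,000) is divided into 11 shares of £141,000: Efua, Liora, Paloma, Kerensa, Winona, Ursula, Gita, Zelie, Fionn, Yara, and Mireille each take £141,000.

Gita receives 1/11 of the estate.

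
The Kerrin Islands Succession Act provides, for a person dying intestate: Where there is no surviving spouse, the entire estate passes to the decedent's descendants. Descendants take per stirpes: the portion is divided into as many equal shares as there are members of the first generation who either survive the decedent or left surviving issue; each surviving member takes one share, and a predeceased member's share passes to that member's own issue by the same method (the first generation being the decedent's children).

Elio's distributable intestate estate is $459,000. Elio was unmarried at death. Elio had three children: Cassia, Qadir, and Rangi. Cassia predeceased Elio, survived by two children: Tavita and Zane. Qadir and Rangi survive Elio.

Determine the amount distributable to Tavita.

The entire $459,000 passes to the descendants.
That amount ($459,000) is divided into 3 shares of $153,000: Qadir and Rangi each take $153,000; Cassia's $153,000 share passes to Cassia's issue.
Cassia's share ($153,000) is divided into 2 shares of $76,500: Tavita and Zane each take $76,500.

Tavita receives $76,500.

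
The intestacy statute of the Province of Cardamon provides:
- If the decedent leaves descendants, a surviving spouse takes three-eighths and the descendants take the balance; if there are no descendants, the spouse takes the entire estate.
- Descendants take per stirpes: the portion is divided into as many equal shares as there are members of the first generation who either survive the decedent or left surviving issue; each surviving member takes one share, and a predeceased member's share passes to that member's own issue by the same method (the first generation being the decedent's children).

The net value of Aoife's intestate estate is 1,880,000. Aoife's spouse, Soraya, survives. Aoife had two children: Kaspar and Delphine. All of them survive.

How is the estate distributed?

Soraya takes three-eighths of 1,880,000 = 705,000. The remaining 1,175,000 passes to the descendants.
The descendants' portion (1,175,000) is divided into 2 shares of 587,500: Kaspar and Delphine each take 587,500.

Soraya: 705,000; Kaspar: 587,500; Delphine: 587,500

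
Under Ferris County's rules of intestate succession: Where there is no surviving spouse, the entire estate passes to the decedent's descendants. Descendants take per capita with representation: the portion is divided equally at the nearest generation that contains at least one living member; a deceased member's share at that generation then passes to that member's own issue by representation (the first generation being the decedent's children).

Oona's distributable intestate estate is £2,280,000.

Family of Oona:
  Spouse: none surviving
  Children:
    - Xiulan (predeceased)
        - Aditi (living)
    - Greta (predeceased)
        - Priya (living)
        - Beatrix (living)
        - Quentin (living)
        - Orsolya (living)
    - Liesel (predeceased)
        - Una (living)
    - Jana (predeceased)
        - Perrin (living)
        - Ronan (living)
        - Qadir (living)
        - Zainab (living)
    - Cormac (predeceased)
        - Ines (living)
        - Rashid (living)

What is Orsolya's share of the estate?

The entire £2,280,000 passes to the descendants.
No child survives, so the initial division is made at the grandchildren's generation.
That amount (£2,280,000) is divided into 12 shares of £190,000: Aditi, Priya, Beatrix, Quentin, Orsolya, Una, Perrin, Ronan, Qadir, Zainab, Ines, and Rashid each take £190,000.

Orsolya receives £190,000.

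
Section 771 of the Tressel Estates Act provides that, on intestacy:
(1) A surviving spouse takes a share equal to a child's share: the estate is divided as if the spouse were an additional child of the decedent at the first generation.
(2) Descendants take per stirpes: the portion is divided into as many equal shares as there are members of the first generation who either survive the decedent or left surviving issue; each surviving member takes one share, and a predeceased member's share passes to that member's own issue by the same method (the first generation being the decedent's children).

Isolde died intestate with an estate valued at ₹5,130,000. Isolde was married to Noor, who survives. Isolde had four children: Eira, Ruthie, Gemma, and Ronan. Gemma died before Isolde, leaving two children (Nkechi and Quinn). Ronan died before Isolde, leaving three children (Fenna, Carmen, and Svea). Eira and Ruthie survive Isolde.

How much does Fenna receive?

Fenna receives ₹342,000.

The spouse counts as an additional share at the children's level, so there are 5 primary shares of ₹1,026,000. Noor takes one such share (₹1,026,000).
The children's combined portion (₹4,104,000) is divided into 4 shares of ₹1,026,000: Eira and Ruthie each take ₹1,026,000; Gemma's ₹1,026,000 share passes to Gemma's issue; Ronan's ₹1,026,000 share passes to Ronan's issue.
Gemma's share (₹1,026,000) is divided into 2 shares of ₹513,000: Nkechi and Quinn each take ₹513,000.
Ronan's share (₹1,026,000) is divided into 3 shares of ₹342,000: Fenna, Carmen, and Svea each take ₹342,000.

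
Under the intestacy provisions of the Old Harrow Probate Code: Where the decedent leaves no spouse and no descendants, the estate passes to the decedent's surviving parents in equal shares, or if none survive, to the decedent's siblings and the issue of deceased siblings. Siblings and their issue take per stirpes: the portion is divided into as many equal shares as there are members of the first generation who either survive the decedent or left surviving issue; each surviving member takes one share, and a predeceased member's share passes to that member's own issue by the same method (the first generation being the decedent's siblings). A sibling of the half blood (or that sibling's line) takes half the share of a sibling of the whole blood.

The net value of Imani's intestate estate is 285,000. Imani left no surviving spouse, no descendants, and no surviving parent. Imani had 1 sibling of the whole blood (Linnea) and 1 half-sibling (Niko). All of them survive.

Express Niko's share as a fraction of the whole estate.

Niko receives 1/3 of the estate.

The entire 285,000 passes to the siblings and their issue.
Counting each half-blood sibling's line as half a unit, there are 3/2 units in 285,000, so one unit is 190,000. Whole-blood lines (Linnea) take 190,000 each; half-blood lines (Niko) take 95,000 each.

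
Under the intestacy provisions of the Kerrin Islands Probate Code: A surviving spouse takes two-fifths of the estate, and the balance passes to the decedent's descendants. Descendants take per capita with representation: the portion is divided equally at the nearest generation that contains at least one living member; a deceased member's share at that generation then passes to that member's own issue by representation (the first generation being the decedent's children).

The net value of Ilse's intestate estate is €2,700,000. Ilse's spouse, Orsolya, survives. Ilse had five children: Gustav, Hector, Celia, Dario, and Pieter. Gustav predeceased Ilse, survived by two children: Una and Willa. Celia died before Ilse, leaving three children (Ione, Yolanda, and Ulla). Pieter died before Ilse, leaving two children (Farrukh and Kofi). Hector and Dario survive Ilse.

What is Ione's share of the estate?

Orsolya takes two-fifths of €2,700,000 = €1,080,000. The remaining €1,620,000 passes to the descendants.
The descendants' portion (€1,620,000) is divided into 5 shares of €324,000: Hector and Dario each take €324,000; Gustav's €324,000 share passes to Gustav's issue; Celia's €324,000 share passes to Celia's issue; Pieter's €324,000 share passes to Pieter's issue.
Gustav's share (€324,000) is divided into 2 shares of €162,000: Una and Willa each take €162,000.
Celia's share (€324,000) is divided into 3 shares of €108,000: Ione, Yolanda, and Ulla each take €108,000.
Pieter's share (€324,000) is divided into 2 shares of €162,000: Farrukh and Kofi each take €162,000.

Ione receives €108,000.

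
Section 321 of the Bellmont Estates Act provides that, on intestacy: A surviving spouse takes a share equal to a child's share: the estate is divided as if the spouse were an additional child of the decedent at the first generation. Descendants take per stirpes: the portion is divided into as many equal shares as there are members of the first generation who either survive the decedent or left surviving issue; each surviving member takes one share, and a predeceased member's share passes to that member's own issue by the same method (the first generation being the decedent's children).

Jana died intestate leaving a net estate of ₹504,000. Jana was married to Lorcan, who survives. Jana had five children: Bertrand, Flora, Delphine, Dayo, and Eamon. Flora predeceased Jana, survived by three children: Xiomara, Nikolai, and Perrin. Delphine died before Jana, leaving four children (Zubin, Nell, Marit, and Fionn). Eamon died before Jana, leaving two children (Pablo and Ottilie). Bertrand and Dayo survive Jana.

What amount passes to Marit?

Marit receives ₹21,000.

The spouse counts as an additional share at the children's level, so there are 6 primary shares of ₹84,000. Lorcan takes one such share (₹84,000).
The children's combined portion (₹420,000) is divided into 5 shares of ₹84,000: Bertrand and Dayo each take ₹84,000; Flora's ₹84,000 share passes to Flora's issue; Delphine's ₹84,000 share passes to Delphine's issue; Eamon's ₹84,000 share passes to Eamon's issue.
Flora's share (₹84,000) is divided into 3 shares of ₹28,000: Xiomara, Nikolai, and Perrin each take ₹28,000.
Delphine's share (₹84,000) is divided into 4 shares of ₹21,000: Zubin, Nell, Marit, and Fionn each take ₹21,000.
Eamon's share (₹84,000) is divided into 2 shares of ₹42,000: Pablo and Ottilie each take ₹42,000.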